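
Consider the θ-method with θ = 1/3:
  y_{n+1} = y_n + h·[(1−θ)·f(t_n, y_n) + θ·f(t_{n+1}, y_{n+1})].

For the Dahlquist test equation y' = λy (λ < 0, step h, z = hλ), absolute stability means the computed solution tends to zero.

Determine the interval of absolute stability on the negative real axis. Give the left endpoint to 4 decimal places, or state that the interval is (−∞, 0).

z∈(-6.0000,0).

With y'=λy (z=hλ):
  y_{n+1} = y_n + z·[2/3·y_n + 1/3·y_{n+1}] ⇒ (1 − 1/3z)y_{n+1} = (1 + 2/3z)y_n
  so R(z) = (1 + 2/3z)/(1 − 1/3z).

Find x<0 with |R(x)|<1.
x=-1.03: |R|=0.2333
R=−1: 1+2/3x = −1+1/3x ⇒ -1/3x=2 ⇒ x=2/(-1/3)=-6.0000
Confirm numerically:
  x=-5.884: |R|=0.98694 <1
  x=-5.261: |R|=0.91054 <1
  x=-4.015: |R|=0.71703 <1
  x=-2.968: |R|=0.49196 <1
  x=-6.457: |R|=1.04832 >1
  x=-6.443: |R|=1.04691 >1
Interval (-6.0000, 0).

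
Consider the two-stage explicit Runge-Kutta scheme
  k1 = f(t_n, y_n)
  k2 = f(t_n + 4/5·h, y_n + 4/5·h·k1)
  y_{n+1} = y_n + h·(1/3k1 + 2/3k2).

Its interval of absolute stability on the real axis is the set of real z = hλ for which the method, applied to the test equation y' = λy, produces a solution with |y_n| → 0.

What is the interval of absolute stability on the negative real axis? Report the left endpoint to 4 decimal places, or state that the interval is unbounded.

With y'=λy (z=hλ):
  k1=λy_n ⇒ h·k1=z·y_n;  k2=λ(1+4/5z)y_n ⇒ h·k2=z(1+4/5z)y_n
  y_{n+1}/y_n = 1 + 1/3z + 2/3z(1+4/5z) = 1 + z + 8/15z²
  Hence R(z) = 1 + z + 8/15z².

Need |R(x)|<1, x<0.
x=-0.33: |R|=0.7281
R=1: x+8/15x²=0 ⇒ x=−15/8=-1.8750; min R=1−1/(4·8/15)=0.5312>−1
Confirm numerically:
  x=-1.554: |R|=0.73396 <1
  x=-1.320: |R|=0.60928 <1
  x=-1.110: |R|=0.54712 <1
  x=-0.914: |R|=0.53154 <1
  x=-2.265: |R|=1.47112 >1
  x=-2.242: |R|=1.43883 >1
Interval (-1.8750, 0).

z∈(-1.8750,0).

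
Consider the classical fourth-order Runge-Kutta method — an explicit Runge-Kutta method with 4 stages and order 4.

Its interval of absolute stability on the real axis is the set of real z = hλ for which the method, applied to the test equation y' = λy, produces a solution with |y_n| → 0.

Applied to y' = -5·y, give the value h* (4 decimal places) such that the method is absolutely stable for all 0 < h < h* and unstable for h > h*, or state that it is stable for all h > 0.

(-2.7853,0); λ=-5 ⇒ h* = 0.5571.

Set f=λy, z=hλ:
  order 4, 4-stage ⇒ R(z)=1+z+z^2/2+z^3/6+z^4/24
  (e.g. R(-1.67)=0.27229, |R|=0.27229)

Need |R(x)|<1, x<0.
x=-1.67: |R|=0.2723
|R(-2.83)|=1.0695 |R(-2.71)|=0.8923 |R(-2.65)|=0.8145
Bisect:
  x_lo=-3.1020 |R|=1.5924  x_hi=-0.2165 |R|=0.8053
  mid=-1.65927 |R|=0.27177 →hi
  mid=-2.38065 |R|=0.54273 →hi
  mid=-2.74133 |R|=0.93572 →hi
  mid=-2.92167 |R|=1.22586 →lo
  mid=-2.83150 |R|=1.07193 →lo
  mid=-2.78642 |R|=1.00170 →lo
  mid=-2.76387 |R|=0.96818 →hi
  mid=-2.77515 |R|=0.98481 →hi
  ...
  [-2.78536,-2.78518] ⇒ x*=-2.7853
So |R|<1 on (-2.7853, 0).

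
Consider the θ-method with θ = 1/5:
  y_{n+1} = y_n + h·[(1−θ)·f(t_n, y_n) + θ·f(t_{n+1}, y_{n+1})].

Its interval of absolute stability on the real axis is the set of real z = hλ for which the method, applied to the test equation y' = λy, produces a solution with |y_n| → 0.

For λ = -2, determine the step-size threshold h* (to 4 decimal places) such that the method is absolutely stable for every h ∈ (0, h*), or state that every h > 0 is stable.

Test eqn y'=λy, z=hλ:
  y_{n+1} = y_n + z·[4/5·y_n + 1/5·y_{n+1}] ⇒ (1 − 1/5z)y_{n+1} = (1 + 4/5z)y_n
  Hence R(z) = (1 + 4/5z)/(1 − 1/5z).

Solve |R(x)|<1 on ℝ⁻.
x=-0.93: |R|=0.2159
R=−1: 1+4/5x = −1+1/5x ⇒ -3/5x=2 ⇒ x=2/(-3/5)=-3.3333
Confirm numerically:
  x=-3.071: |R|=0.90249 <1
  x=-1.950: |R|=0.40288 <1
  x=-1.798: |R|=0.32245 <1
  x=-1.581: |R|=0.20119 <1
  x=-3.808: |R|=1.16167 >1
  x=-3.528: |R|=1.06848 >1
So |R|<1 on (-3.3333, 0).

(-3.3333,0); λ=-2 ⇒ h* = (10/3)/2 = 1.6667.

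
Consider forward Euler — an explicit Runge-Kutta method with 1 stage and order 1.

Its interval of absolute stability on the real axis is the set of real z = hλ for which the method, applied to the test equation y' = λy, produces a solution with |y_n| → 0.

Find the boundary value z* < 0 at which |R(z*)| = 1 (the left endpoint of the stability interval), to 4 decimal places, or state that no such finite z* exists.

Set f=λy, z=hλ:
  order 1, 1-stage ⇒ R(z)=1+z
  (e.g. R(-1.75)=-0.75000, |R|=0.75000)

Boundary: |R(x)|=1, x<0.
x=-1.75: |R|=0.7500
|R(-2.33)|=1.3300 |R(-1.21)|=0.2100 |R(-0.99)|=0.0100
Bisect:
  x_lo=-2.5374 |R|=1.5374  x_hi=-0.1020 |R|=0.8980
  mid=-1.31973 |R|=0.31973 →hi
  mid=-1.92857 |R|=0.92857 →hi
  mid=-2.23300 |R|=1.23300 →lo
  mid=-2.08078 |R|=1.08078 →lo
  mid=-2.00468 |R|=1.00468 →lo
  mid=-1.96663 |R|=0.96663 →hi
  mid=-1.98565 |R|=0.98565 →hi
  mid=-1.99517 |R|=0.99517 →hi
  mid=-1.99992 |R|=0.99992 →hi
  ...
  [-2.00007,-1.99992] ⇒ x*=-2.0000
Interval (-2.0000, 0).

z* = -2.0000.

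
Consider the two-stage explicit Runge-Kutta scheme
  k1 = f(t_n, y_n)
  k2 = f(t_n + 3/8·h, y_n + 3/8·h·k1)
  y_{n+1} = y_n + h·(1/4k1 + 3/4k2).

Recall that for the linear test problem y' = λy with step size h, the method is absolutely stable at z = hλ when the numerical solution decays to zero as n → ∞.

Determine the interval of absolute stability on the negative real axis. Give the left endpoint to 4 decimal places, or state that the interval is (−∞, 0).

(-3.5556, 0).

Test eqn y'=λy, z=hλ:
  k1=λy_n ⇒ h·k1=z·y_n;  k2=λ(1+3/8z)y_n ⇒ h·k2=z(1+3/8z)y_n
  y_{n+1}/y_n = 1 + 1/4z + 3/4z(1+3/8z) = 1 + z + 9/32z²
  ⇒ R(z) = 1 + z + 9/32z².

Boundary: |R(x)|=1, x<0.
x=-0.34: |R|=0.6925
R=1: x+9/32x²=0 ⇒ x=−32/9=-3.5556; min R=1−1/(4·9/32)=0.1111>−1
Confirm numerically:
  x=-1.852: |R|=0.11266 <1
  x=-1.576: |R|=0.12256 <1
  x=-1.445: |R|=0.14226 <1
  x=-4.136: |R|=1.67520 >1
  x=-3.874: |R|=1.34697 >1
  x=-3.780: |R|=1.23861 >1
Interval (-3.5556, 0).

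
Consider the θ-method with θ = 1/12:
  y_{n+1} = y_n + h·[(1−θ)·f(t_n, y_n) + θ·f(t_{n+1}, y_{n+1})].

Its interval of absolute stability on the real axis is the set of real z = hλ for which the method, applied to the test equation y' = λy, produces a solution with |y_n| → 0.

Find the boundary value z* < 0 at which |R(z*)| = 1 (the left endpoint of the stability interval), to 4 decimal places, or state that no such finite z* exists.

With y'=λy (z=hλ):
  y_{n+1} = y_n + z·[11/12·y_n + 1/12·y_{n+1}] ⇒ (1 − 1/12z)y_{n+1} = (1 + 11/12z)y_n
  R(z) = (1 + 11/12z)/(1 − 1/12z).

Need |R(x)|<1, x<0.
x=-1.59: |R|=0.4040
R=−1: 1+11/12x = −1+1/12x ⇒ -5/6x=2 ⇒ x=2/(-5/6)=-2.4000
Confirm numerically:
  x=-2.082: |R|=0.77418 <1
  x=-1.998: |R|=0.71282 <1
  x=-1.610: |R|=0.41954 <1
  x=-2.628: |R|=1.15587 >1
  x=-2.464: |R|=1.04425 >1
Stable set (-2.4000, 0).

left endpoint -2.4000.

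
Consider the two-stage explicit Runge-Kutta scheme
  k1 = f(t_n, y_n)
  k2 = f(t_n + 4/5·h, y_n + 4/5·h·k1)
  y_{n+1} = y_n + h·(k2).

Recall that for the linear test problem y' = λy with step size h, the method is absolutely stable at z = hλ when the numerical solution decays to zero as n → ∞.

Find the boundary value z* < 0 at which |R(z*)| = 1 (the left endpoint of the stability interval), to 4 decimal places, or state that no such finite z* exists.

With y'=λy (z=hλ):
  k1=λy_n ⇒ h·k1=z·y_n;  k2=λ(1+4/5z)y_n ⇒ h·k2=z(1+4/5z)y_n
  y_{n+1}/y_n = 1 + z(1+4/5z) = 1 + z + 4/5z²
  R(z) = 1 + z + 4/5z².

Boundary: |R(x)|=1, x<0.
x=-1.56: |R|=1.3869
R=1: x+4/5x²=0 ⇒ x=−5/4=-1.2500; min R=1−1/(4·4/5)=0.6875>−1
Confirm numerically:
  x=-1.129: |R|=0.89071 <1
  x=-0.695: |R|=0.69142 <1
  x=-0.595: |R|=0.68822 <1
  x=-0.520: |R|=0.69632 <1
  x=-1.678: |R|=1.57455 >1
  x=-1.416: |R|=1.18804 >1
Stable set (-1.2500, 0).

left endpoint -1.2500.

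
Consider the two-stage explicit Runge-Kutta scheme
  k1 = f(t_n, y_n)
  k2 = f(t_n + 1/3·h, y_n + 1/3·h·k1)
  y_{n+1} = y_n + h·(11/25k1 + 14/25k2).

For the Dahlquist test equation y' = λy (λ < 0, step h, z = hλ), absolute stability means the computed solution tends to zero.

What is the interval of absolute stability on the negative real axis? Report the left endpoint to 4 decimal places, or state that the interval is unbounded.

z∈(-5.3571,0).

With y'=λy (z=hλ):
  k1=λy_n ⇒ h·k1=z·y_n;  k2=λ(1+1/3z)y_n ⇒ h·k2=z(1+1/3z)y_n
  y_{n+1}/y_n = 1 + 11/25z + 14/25z(1+1/3z) = 1 + z + 14/75z²
  R(z) = 1 + z + 14/75z².

Solve |R(x)|<1 on ℝ⁻.
x=-0.82: |R|=0.3055
R=1: x+14/75x²=0 ⇒ x=−75/14=-5.3571; min R=1−1/(4·14/75)=-0.3393>−1
Confirm numerically:
  x=-4.261: |R|=0.12814 <1
  x=-3.459: |R|=0.22559 <1
  x=-2.568: |R|=0.33700 <1
  x=-5.647: |R|=1.30554 >1
  x=-5.595: |R|=1.24842 >1
Stable set (-5.3571, 0).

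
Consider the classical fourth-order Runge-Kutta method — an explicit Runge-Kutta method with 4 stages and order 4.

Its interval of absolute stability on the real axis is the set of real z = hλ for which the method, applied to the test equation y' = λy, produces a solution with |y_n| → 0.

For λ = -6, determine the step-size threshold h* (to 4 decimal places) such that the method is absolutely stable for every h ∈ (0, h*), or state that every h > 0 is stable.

(-2.7853,0); λ=-6 ⇒ h* = 0.4642.

Set f=λy, z=hλ:
  order 4, 4-stage ⇒ R(z)=1+z+z^2/2+z^3/6+z^4/24
  (e.g. R(-1.47)=0.27559, |R|=0.27559)

Need |R(x)|<1, x<0.
x=-1.47: |R|=0.2756
|R(-3.04)|=1.4570 |R(-2.15)|=0.3952 |R(-2.05)|=0.3513
Bisect:
  x_lo=-3.5656 |R|=2.9707  x_hi=-0.3699 |R|=0.6909
  mid=-1.96776 |R|=0.32310 →hi
  mid=-2.76669 |R|=0.97231 →hi
  mid=-3.16615 |R|=1.74337 →lo
  mid=-2.96642 |R|=1.30924 →lo
  mid=-2.86655 |R|=1.12959 →lo
  mid=-2.81662 |R|=1.04827 →lo
  mid=-2.79165 |R|=1.00963 →lo
  mid=-2.77917 |R|=0.99081 →hi
  mid=-2.78541 |R|=1.00018 →lo
  mid=-2.78229 |R|=0.99548 →hi
  ...
  [-2.78541,-2.78522] ⇒ x*=-2.7853
Interval (-2.7853, 0).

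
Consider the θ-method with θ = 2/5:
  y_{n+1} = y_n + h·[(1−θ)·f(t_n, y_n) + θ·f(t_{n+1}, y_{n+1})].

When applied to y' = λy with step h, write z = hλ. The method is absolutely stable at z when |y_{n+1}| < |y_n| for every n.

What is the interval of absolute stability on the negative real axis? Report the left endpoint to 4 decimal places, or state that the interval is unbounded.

z∈(-10.0000,0).

With y'=λy (z=hλ):
  y_{n+1} = y_n + z·[3/5·y_n + 2/5·y_{n+1}] ⇒ (1 − 2/5z)y_{n+1} = (1 + 3/5z)y_n
  so R(z) = (1 + 3/5z)/(1 − 2/5z).

Boundary: |R(x)|=1, x<0.
x=-1.73: |R|=0.0225
R=−1: 1+3/5x = −1+2/5x ⇒ -1/5x=2 ⇒ x=2/(-1/5)=-10.0000
Confirm numerically:
  x=-7.829: |R|=0.89491 <1
  x=-7.698: |R|=0.88713 <1
  x=-7.366: |R|=0.86651 <1
  x=-7.206: |R|=0.85607 <1
  x=-10.542: |R|=1.02078 >1
  x=-10.459: |R|=1.01771 >1
  x=-10.259: |R|=1.01015 >1
Stable set (-10.0000, 0).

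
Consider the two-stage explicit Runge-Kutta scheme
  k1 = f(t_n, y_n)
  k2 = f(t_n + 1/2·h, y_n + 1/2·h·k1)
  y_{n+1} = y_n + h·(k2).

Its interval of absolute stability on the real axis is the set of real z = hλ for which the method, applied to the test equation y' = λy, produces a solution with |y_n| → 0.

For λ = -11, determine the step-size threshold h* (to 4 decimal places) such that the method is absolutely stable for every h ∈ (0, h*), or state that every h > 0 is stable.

(-2.0000,0); λ=-11 ⇒ h* = (2)/11 = 0.1818.

On y'=λy, z=hλ:
  k1=λy_n ⇒ h·k1=z·y_n;  k2=λ(1+1/2z)y_n ⇒ h·k2=z(1+1/2z)y_n
  y_{n+1}/y_n = 1 + z(1+1/2z) = 1 + z + 1/2z²
  Hence R(z) = 1 + z + 1/2z².

Need |R(x)|<1, x<0.
x=-1.43: |R|=0.5924
R=1: x+1/2x²=0 ⇒ x=−2=-2.0000; min R=1−1/(4·1/2)=0.5000>−1
Confirm numerically:
  x=-1.652: |R|=0.71255 <1
  x=-1.628: |R|=0.69719 <1
  x=-1.282: |R|=0.53976 <1
  x=-1.194: |R|=0.51882 <1
  x=-2.377: |R|=1.44806 >1
  x=-2.293: |R|=1.33592 >1
  x=-2.150: |R|=1.16125 >1
Interval (-2.0000, 0).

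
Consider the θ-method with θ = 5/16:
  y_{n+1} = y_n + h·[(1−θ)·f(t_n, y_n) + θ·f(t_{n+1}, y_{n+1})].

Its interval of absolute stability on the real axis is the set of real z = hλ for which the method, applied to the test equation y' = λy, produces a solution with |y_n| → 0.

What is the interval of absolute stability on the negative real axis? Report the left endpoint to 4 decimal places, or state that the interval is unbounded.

Test eqn y'=λy, z=hλ:
  y_{n+1} = y_n + z·[11/16·y_n + 5/16·y_{n+1}] ⇒ (1 − 5/16z)y_{n+1} = (1 + 11/16z)y_n
  so R(z) = (1 + 11/16z)/(1 − 5/16z).

Solve |R(x)|<1 on ℝ⁻.
x=-0.68: |R|=0.4392
R=−1: 1+11/16x = −1+5/16x ⇒ -3/8x=2 ⇒ x=2/(-3/8)=-5.3333
Confirm numerically:
  x=-5.265: |R|=0.99031 <1
  x=-5.039: |R|=0.95713 <1
  x=-2.187: |R|=0.29913 <1
  x=-5.724: |R|=1.05253 >1
  x=-5.632: |R|=1.04058 >1
Interval (-5.3333, 0).

z∈(-5.3333,0).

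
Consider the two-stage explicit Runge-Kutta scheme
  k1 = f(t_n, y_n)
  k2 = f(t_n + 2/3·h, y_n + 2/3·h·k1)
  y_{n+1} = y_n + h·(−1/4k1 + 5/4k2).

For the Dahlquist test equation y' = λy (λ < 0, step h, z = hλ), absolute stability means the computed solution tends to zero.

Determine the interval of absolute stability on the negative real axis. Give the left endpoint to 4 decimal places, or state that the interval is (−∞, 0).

Test eqn y'=λy, z=hλ:
  k1=λy_n ⇒ h·k1=z·y_n;  k2=λ(1+2/3z)y_n ⇒ h·k2=z(1+2/3z)y_n
  y_{n+1}/y_n = 1 − 1/4z + 5/4z(1+2/3z) = 1 + z + 5/6z²
  Hence R(z) = 1 + z + 5/6z².

Solve |R(x)|<1 on ℝ⁻.
x=-0.79: |R|=0.7301
R=1: x+5/6x²=0 ⇒ x=−6/5=-1.2000; min R=1−1/(4·5/6)=0.7000>−1
Confirm numerically:
  x=-0.882: |R|=0.76627 <1
  x=-0.549: |R|=0.70217 <1
  x=-0.545: |R|=0.70252 <1
  x=-0.483: |R|=0.71141 <1
  x=-1.794: |R|=1.88803 >1
  x=-1.481: |R|=1.34680 >1
  x=-1.425: |R|=1.26719 >1
Interval (-1.2000, 0).

z∈(-1.2000,0).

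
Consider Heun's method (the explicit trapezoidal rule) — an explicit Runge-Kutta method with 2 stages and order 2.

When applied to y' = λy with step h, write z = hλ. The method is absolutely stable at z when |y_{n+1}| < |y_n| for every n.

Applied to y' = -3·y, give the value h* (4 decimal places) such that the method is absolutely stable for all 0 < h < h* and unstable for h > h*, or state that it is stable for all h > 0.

(-2.0000,0); λ=-3 ⇒ h* = 0.6667.

Test eqn y'=λy, z=hλ:
  order 2, 2-stage ⇒ R(z)=1+z+z^2/2
  (e.g. R(-1.34)=0.55780, |R|=0.55780)

Find x<0 with |R(x)|<1.
x=-1.34: |R|=0.5578
|R(-2.09)|=1.0940 |R(-1.84)|=0.8528 |R(-1.27)|=0.5364
Bisect:
  x_lo=-2.3930 |R|=1.4703  x_hi=-0.3443 |R|=0.7150
  mid=-1.36866 |R|=0.56796 →hi
  mid=-1.88085 |R|=0.88795 →hi
  mid=-2.13694 |R|=1.14631 →lo
  mid=-2.00889 |R|=1.00893 →lo
  mid=-1.94487 |R|=0.94639 →hi
  mid=-1.97688 |R|=0.97715 →hi
  mid=-1.99289 |R|=0.99291 →hi
  mid=-2.00089 |R|=1.00089 →lo
  mid=-1.99689 |R|=0.99689 →hi
  mid=-1.99889 |R|=0.99889 →hi
  ...
  [-2.00001,-1.99989] ⇒ x*=-2.0000
Interval (-2.0000, 0).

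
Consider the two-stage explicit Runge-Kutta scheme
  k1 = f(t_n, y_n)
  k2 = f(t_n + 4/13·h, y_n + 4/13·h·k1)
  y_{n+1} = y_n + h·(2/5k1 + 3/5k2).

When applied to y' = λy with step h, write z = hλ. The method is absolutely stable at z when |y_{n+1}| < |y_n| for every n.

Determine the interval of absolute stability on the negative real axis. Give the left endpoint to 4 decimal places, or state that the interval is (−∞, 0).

z∈(-5.4167,0).

Test eqn y'=λy, z=hλ:
  k1=λy_n ⇒ h·k1=z·y_n;  k2=λ(1+4/13z)y_n ⇒ h·k2=z(1+4/13z)y_n
  y_{n+1}/y_n = 1 + 2/5z + 3/5z(1+4/13z) = 1 + z + 12/65z²
  ⇒ R(z) = 1 + z + 12/65z².

Find x<0 with |R(x)|<1.
x=-0.92: |R|=0.2363
R=1: x+12/65x²=0 ⇒ x=−65/12=-5.4167; min R=1−1/(4·12/65)=-0.3542>−1
Confirm numerically:
  x=-4.869: |R|=0.50771 <1
  x=-3.860: |R|=0.10930 <1
  x=-3.433: |R|=0.25722 <1
  x=-2.505: |R|=0.34653 <1
  x=-6.003: |R|=1.64980 >1
  x=-5.864: |R|=1.48428 >1
  x=-5.740: |R|=1.34263 >1
Stable set (-5.4167, 0).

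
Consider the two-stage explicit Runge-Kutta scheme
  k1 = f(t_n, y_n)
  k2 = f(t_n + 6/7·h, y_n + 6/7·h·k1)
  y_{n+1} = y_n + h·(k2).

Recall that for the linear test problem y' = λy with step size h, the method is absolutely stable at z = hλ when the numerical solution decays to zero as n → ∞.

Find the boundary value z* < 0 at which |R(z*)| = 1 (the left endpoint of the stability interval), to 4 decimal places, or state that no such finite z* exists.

On y'=λy, z=hλ:
  k1=λy_n ⇒ h·k1=z·y_n;  k2=λ(1+6/7z)y_n ⇒ h·k2=z(1+6/7z)y_n
  y_{n+1}/y_n = 1 + z(1+6/7z) = 1 + z + 6/7z²
  ⇒ R(z) = 1 + z + 6/7z².

Need |R(x)|<1, x<0.
x=-1.45: |R|=1.3521
R=1: x+6/7x²=0 ⇒ x=−7/6=-1.1667; min R=1−1/(4·6/7)=0.7083>−1
Confirm numerically:
  x=-1.076: |R|=0.91638 <1
  x=-0.965: |R|=0.83319 <1
  x=-0.867: |R|=0.77730 <1
  x=-1.697: |R|=1.77141 >1
  x=-1.563: |R|=1.53097 >1
So |R|<1 on (-1.1667, 0).

z* = -1.1667.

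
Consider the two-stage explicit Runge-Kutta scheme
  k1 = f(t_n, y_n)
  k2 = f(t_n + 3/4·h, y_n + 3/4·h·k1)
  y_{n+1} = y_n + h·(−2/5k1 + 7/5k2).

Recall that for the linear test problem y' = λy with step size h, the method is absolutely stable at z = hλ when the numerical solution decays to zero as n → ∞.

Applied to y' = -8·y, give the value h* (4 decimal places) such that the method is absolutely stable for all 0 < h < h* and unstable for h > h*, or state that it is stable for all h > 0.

(-0.9524,0); λ=-8 ⇒ h* = (20/21)/8 = 0.1190.

On y'=λy, z=hλ:
  k1=λy_n ⇒ h·k1=z·y_n;  k2=λ(1+3/4z)y_n ⇒ h·k2=z(1+3/4z)y_n
  y_{n+1}/y_n = 1 − 2/5z + 7/5z(1+3/4z) = 1 + z + 21/20z²
  Hence R(z) = 1 + z + 21/20z².

Solve |R(x)|<1 on ℝ⁻.
x=-0.3: |R|=0.7945
R=1: x+21/20x²=0 ⇒ x=−20/21=-0.9524; min R=1−1/(4·21/20)=0.7619>−1
Confirm numerically:
  x=-0.764: |R|=0.84888 <1
  x=-0.709: |R|=0.81882 <1
  x=-0.435: |R|=0.76369 <1
  x=-1.523: |R|=1.91251 >1
  x=-1.337: |R|=1.53995 >1
  x=-0.996: |R|=1.04562 >1
So |R|<1 on (-0.9524, 0).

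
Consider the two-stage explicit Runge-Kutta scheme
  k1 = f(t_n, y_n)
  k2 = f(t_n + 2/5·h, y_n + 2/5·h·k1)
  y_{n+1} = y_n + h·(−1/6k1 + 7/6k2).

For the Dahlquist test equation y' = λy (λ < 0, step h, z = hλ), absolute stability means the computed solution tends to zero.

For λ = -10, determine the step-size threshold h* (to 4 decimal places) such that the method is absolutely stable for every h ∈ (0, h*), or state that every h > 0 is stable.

(-2.1429,0); λ=-10 ⇒ h* = (15/7)/10 = 0.2143.

Set f=λy, z=hλ:
  k1=λy_n ⇒ h·k1=z·y_n;  k2=λ(1+2/5z)y_n ⇒ h·k2=z(1+2/5z)y_n
  y_{n+1}/y_n = 1 − 1/6z + 7/6z(1+2/5z) = 1 + z + 7/15z²
  ⇒ R(z) = 1 + z + 7/15z².

Boundary: |R(x)|=1, x<0.
x=-0.56: |R|=0.5863
R=1: x+7/15x²=0 ⇒ x=−15/7=-2.1429; min R=1−1/(4·7/15)=0.4643>−1
Confirm numerically:
  x=-1.692: |R|=0.64400 <1
  x=-1.176: |R|=0.46939 <1
  x=-0.972: |R|=0.46890 <1
  x=-2.467: |R|=1.37317 >1
  x=-2.460: |R|=1.36408 >1
  x=-2.344: |R|=1.22002 >1
So |R|<1 on (-2.1429, 0).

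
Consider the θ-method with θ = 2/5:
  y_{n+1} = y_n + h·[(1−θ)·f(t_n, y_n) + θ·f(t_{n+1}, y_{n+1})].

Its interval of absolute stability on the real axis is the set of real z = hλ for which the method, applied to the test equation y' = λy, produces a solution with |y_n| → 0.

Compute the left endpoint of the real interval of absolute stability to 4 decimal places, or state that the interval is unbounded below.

Set f=λy, z=hλ:
  y_{n+1} = y_n + z·[3/5·y_n + 2/5·y_{n+1}] ⇒ (1 − 2/5z)y_{n+1} = (1 + 3/5z)y_n
  Hence R(z) = (1 + 3/5z)/(1 − 2/5z).

Find x<0 with |R(x)|<1.
x=-1.04: |R|=0.2655
R=−1: 1+3/5x = −1+2/5x ⇒ -1/5x=2 ⇒ x=2/(-1/5)=-10.0000
Confirm numerically:
  x=-8.773: |R|=0.94558 <1
  x=-6.582: |R|=0.81183 <1
  x=-5.834: |R|=0.75006 <1
  x=-4.695: |R|=0.63134 <1
  x=-10.429: |R|=1.01659 >1
  x=-10.423: |R|=1.01637 >1
  x=-10.121: |R|=1.00479 >1
Interval (-10.0000, 0).

z* = -10.0000.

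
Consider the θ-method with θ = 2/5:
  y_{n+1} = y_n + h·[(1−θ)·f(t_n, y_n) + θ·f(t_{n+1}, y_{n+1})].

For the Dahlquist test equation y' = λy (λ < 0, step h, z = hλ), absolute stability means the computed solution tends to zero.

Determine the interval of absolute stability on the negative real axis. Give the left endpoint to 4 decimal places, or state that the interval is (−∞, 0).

With y'=λy (z=hλ):
  y_{n+1} = y_n + z·[3/5·y_n + 2/5·y_{n+1}] ⇒ (1 − 2/5z)y_{n+1} = (1 + 3/5z)y_n
  R(z) = (1 + 3/5z)/(1 − 2/5z).

Need |R(x)|<1, x<0.
x=-0.74: |R|=0.4290
R=−1: 1+3/5x = −1+2/5x ⇒ -1/5x=2 ⇒ x=2/(-1/5)=-10.0000
Confirm numerically:
  x=-9.688: |R|=0.98720 <1
  x=-8.287: |R|=0.92060 <1
  x=-6.531: |R|=0.80794 <1
  x=-10.332: |R|=1.01294 >1
  x=-10.131: |R|=1.00519 >1
So |R|<1 on (-10.0000, 0).

(-10.0000, 0).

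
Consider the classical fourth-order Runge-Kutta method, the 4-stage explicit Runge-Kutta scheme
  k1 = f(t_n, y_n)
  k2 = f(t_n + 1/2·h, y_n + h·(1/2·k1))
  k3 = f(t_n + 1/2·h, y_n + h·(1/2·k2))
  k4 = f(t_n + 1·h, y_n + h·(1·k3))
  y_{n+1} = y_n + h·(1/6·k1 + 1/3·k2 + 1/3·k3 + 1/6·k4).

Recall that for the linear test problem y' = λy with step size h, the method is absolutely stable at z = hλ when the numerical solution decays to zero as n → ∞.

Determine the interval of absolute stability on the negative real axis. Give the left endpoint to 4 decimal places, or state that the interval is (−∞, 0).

On y'=λy, z=hλ:
  order 4, 4-stage ⇒ R(z)=1+z+z^2/2+z^3/6+z^4/24
  (e.g. R(-0.36)=0.69772, |R|=0.69772)

Need |R(x)|<1, x<0.
x=-0.36: |R|=0.6977
|R(-3.03)|=1.4361 |R(-2.28)|=0.4698 |R(-0.73)|=0.4834
Bisect:
  x_lo=-3.2611 |R|=1.9886  x_hi=-0.2899 |R|=0.7484
  mid=-1.77549 |R|=0.28192 →hi
  mid=-2.51831 |R|=0.66664 →hi
  mid=-2.88972 |R|=1.16921 →lo
  mid=-2.70402 |R|=0.88422 →hi
  mid=-2.79687 |R|=1.01760 →lo
  mid=-2.75045 |R|=0.94872 →hi
  mid=-2.77366 |R|=0.98260 →hi
  mid=-2.78527 |R|=0.99996 →hi
  ...
  [-2.78545,-2.78527] ⇒ x*=-2.7853
Interval (-2.7853, 0).

(-2.7853, 0).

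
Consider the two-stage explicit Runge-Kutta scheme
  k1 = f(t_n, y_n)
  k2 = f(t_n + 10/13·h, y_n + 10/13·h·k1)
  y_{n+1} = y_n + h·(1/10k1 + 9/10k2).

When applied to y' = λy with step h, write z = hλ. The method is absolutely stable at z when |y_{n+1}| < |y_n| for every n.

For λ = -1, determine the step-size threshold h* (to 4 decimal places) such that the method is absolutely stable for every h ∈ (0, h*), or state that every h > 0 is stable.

Test eqn y'=λy, z=hλ:
  k1=λy_n ⇒ h·k1=z·y_n;  k2=λ(1+10/13z)y_n ⇒ h·k2=z(1+10/13z)y_n
  y_{n+1}/y_n = 1 + 1/10z + 9/10z(1+10/13z) = 1 + z + 9/13z²
  R(z) = 1 + z + 9/13z².

Find x<0 with |R(x)|<1.
x=-0.84: |R|=0.6485
R=1: x+9/13x²=0 ⇒ x=−13/9=-1.4444; min R=1−1/(4·9/13)=0.6389>−1
Confirm numerically:
  x=-1.299: |R|=0.86920 <1
  x=-1.168: |R|=0.77646 <1
  x=-1.022: |R|=0.70110 <1
  x=-0.659: |R|=0.64166 <1
  x=-1.875: |R|=1.55889 >1
  x=-1.732: |R|=1.34480 >1
Interval (-1.4444, 0).

(-1.4444,0); λ=-1 ⇒ h* = (13/9)/1 = 1.4444.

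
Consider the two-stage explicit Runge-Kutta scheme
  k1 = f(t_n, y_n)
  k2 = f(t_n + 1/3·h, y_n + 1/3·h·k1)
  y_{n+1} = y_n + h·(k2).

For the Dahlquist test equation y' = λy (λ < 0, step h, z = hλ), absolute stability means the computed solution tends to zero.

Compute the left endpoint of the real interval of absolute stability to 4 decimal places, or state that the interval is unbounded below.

Set f=λy, z=hλ:
  k1=λy_n ⇒ h·k1=z·y_n;  k2=λ(1+1/3z)y_n ⇒ h·k2=z(1+1/3z)y_n
  y_{n+1}/y_n = 1 + z(1+1/3z) = 1 + z + 1/3z²
  R(z) = 1 + z + 1/3z².

Solve |R(x)|<1 on ℝ⁻.
x=-1.67: |R|=0.2596
R=1: x+1/3x²=0 ⇒ x=−3=-3.0000; min R=1−1/(4·1/3)=0.2500>−1
Confirm numerically:
  x=-2.752: |R|=0.77250 <1
  x=-1.778: |R|=0.27576 <1
  x=-1.528: |R|=0.25026 <1
  x=-1.399: |R|=0.25340 <1
  x=-3.415: |R|=1.47241 >1
  x=-3.353: |R|=1.39454 >1
  x=-3.183: |R|=1.19416 >1
So |R|<1 on (-3.0000, 0).

z* = -3.0000.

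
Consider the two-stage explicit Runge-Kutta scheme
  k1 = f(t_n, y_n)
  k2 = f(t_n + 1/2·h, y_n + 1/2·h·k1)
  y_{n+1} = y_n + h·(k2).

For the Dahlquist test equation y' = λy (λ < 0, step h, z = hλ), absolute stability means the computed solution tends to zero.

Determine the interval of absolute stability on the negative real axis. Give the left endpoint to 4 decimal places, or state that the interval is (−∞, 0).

On y'=λy, z=hλ:
  k1=λy_n ⇒ h·k1=z·y_n;  k2=λ(1+1/2z)y_n ⇒ h·k2=z(1+1/2z)y_n
  y_{n+1}/y_n = 1 + z(1+1/2z) = 1 + z + 1/2z²
  so R(z) = 1 + z + 1/2z².

Solve |R(x)|<1 on ℝ⁻.
x=-0.67: |R|=0.5544
R=1: x+1/2x²=0 ⇒ x=−2=-2.0000; min R=1−1/(4·1/2)=0.5000>−1
Confirm numerically:
  x=-1.766: |R|=0.79338 <1
  x=-1.069: |R|=0.50238 <1
  x=-0.888: |R|=0.50627 <1
  x=-0.802: |R|=0.51960 <1
  x=-2.465: |R|=1.57311 >1
  x=-2.402: |R|=1.48280 >1
  x=-2.064: |R|=1.06605 >1
Stable set (-2.0000, 0).

z∈(-2.0000,0).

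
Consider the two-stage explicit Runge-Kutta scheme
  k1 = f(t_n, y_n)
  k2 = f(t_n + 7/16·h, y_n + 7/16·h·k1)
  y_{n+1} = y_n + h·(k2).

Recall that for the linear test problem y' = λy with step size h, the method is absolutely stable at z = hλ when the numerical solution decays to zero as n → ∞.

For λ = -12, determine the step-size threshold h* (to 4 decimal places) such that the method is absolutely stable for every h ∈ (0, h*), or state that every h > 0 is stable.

With y'=λy (z=hλ):
  k1=λy_n ⇒ h·k1=z·y_n;  k2=λ(1+7/16z)y_n ⇒ h·k2=z(1+7/16z)y_n
  y_{n+1}/y_n = 1 + z(1+7/16z) = 1 + z + 7/16z²
  R(z) = 1 + z + 7/16z².

Boundary: |R(x)|=1, x<0.
x=-1.43: |R|=0.4646
R=1: x+7/16x²=0 ⇒ x=−16/7=-2.2857; min R=1−1/(4·7/16)=0.4286>−1
Confirm numerically:
  x=-1.902: |R|=0.68070 <1
  x=-1.515: |R|=0.48916 <1
  x=-0.985: |R|=0.43947 <1
  x=-0.974: |R|=0.44105 <1
  x=-2.751: |R|=1.56000 >1
  x=-2.750: |R|=1.55859 >1
  x=-2.573: |R|=1.32339 >1
Interval (-2.2857, 0).

(-2.2857,0); λ=-12 ⇒ h* = (16/7)/12 = 0.1905.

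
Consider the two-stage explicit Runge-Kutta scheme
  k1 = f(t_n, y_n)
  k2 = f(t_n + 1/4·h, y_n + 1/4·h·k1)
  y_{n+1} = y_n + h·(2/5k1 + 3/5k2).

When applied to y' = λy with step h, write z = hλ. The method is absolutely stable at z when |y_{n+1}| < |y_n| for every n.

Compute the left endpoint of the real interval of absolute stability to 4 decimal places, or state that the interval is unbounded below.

z* = -6.6667.

Set f=λy, z=hλ:
  k1=λy_n ⇒ h·k1=z·y_n;  k2=λ(1+1/4z)y_n ⇒ h·k2=z(1+1/4z)y_n
  y_{n+1}/y_n = 1 + 2/5z + 3/5z(1+1/4z) = 1 + z + 3/20z²
  ⇒ R(z) = 1 + z + 3/20z².

Solve |R(x)|<1 on ℝ⁻.
x=-0.67: |R|=0.3973
R=1: x+3/20x²=0 ⇒ x=−20/3=-6.6667; min R=1−1/(4·3/20)=-0.6667>−1
Confirm numerically:
  x=-5.938: |R|=0.35098 <1
  x=-3.087: |R|=0.65756 <1
  x=-3.083: |R|=0.65727 <1
  x=-7.058: |R|=1.41430 >1
  x=-6.782: |R|=1.11733 >1
Interval (-6.6667, 0).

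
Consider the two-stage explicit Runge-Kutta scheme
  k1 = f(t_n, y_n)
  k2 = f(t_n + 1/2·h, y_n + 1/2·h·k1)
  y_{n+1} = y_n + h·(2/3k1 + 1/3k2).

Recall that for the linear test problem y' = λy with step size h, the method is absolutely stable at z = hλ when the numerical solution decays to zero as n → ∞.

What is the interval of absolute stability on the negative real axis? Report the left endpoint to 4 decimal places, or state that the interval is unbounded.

z∈(-6.0000,0).

Set f=λy, z=hλ:
  k1=λy_n ⇒ h·k1=z·y_n;  k2=λ(1+1/2z)y_n ⇒ h·k2=z(1+1/2z)y_n
  y_{n+1}/y_n = 1 + 2/3z + 1/3z(1+1/2z) = 1 + z + 1/6z²
  R(z) = 1 + z + 1/6z².

Need |R(x)|<1, x<0.
x=-1.33: |R|=0.0352
R=1: x+1/6x²=0 ⇒ x=−6=-6.0000; min R=1−1/(4·1/6)=-0.5000>−1
Confirm numerically:
  x=-5.312: |R|=0.39089 <1
  x=-2.933: |R|=0.49925 <1
  x=-2.609: |R|=0.47452 <1
  x=-6.311: |R|=1.32712 >1
  x=-6.065: |R|=1.06570 >1
Stable set (-6.0000, 0).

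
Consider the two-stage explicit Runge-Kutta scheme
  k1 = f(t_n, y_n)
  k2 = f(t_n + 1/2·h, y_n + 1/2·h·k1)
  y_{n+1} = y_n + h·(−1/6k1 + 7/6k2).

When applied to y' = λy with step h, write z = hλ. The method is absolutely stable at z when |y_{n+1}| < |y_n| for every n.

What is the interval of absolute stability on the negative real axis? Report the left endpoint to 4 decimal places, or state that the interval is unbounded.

z∈(-1.7143,0).

Set f=λy, z=hλ:
  k1=λy_n ⇒ h·k1=z·y_n;  k2=λ(1+1/2z)y_n ⇒ h·k2=z(1+1/2z)y_n
  y_{n+1}/y_n = 1 − 1/6z + 7/6z(1+1/2z) = 1 + z + 7/12z²
  R(z) = 1 + z + 7/12z².

Find x<0 with |R(x)|<1.
x=-1.25: |R|=0.6615
R=1: x+7/12x²=0 ⇒ x=−12/7=-1.7143; min R=1−1/(4·7/12)=0.5714>−1
Confirm numerically:
  x=-1.667: |R|=0.95402 <1
  x=-0.932: |R|=0.57470 <1
  x=-0.794: |R|=0.57375 <1
  x=-2.183: |R|=1.59687 >1
  x=-1.932: |R|=1.24536 >1
So |R|<1 on (-1.7143, 0).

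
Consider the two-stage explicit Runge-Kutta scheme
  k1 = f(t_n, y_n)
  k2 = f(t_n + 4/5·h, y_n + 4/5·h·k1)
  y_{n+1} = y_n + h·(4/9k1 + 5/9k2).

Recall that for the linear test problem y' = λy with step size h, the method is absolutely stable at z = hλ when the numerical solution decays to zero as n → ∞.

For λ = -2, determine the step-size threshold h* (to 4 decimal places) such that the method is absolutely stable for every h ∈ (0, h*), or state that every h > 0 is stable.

On y'=λy, z=hλ:
  k1=λy_n ⇒ h·k1=z·y_n;  k2=λ(1+4/5z)y_n ⇒ h·k2=z(1+4/5z)y_n
  y_{n+1}/y_n = 1 + 4/9z + 5/9z(1+4/5z) = 1 + z + 4/9z²
  Hence R(z) = 1 + z + 4/9z².

Solve |R(x)|<1 on ℝ⁻.
x=-0.7: |R|=0.5178
R=1: x+4/9x²=0 ⇒ x=−9/4=-2.2500; min R=1−1/(4·4/9)=0.4375>−1
Confirm numerically:
  x=-2.039: |R|=0.80879 <1
  x=-1.331: |R|=0.45636 <1
  x=-1.190: |R|=0.43938 <1
  x=-2.642: |R|=1.46030 >1
  x=-2.556: |R|=1.34762 >1
So |R|<1 on (-2.2500, 0).

(-2.2500,0); λ=-2 ⇒ h* = (9/4)/2 = 1.1250.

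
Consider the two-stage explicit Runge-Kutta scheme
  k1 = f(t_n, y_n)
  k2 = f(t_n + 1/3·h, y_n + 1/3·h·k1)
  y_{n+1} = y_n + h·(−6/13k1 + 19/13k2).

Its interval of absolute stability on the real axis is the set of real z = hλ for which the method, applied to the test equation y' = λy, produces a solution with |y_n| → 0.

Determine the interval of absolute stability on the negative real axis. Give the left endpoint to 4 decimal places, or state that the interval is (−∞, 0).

(-2.0526, 0).

On y'=λy, z=hλ:
  k1=λy_n ⇒ h·k1=z·y_n;  k2=λ(1+1/3z)y_n ⇒ h·k2=z(1+1/3z)y_n
  y_{n+1}/y_n = 1 − 6/13z + 19/13z(1+1/3z) = 1 + z + 19/39z²
  R(z) = 1 + z + 19/39z².

Boundary: |R(x)|=1, x<0.
x=-1.46: |R|=0.5785
R=1: x+19/39x²=0 ⇒ x=−39/19=-2.0526; min R=1−1/(4·19/39)=0.4868>−1
Confirm numerically:
  x=-1.293: |R|=0.52149 <1
  x=-1.126: |R|=0.49168 <1
  x=-0.845: |R|=0.50286 <1
  x=-2.612: |R|=1.71180 >1
  x=-2.595: |R|=1.68568 >1
So |R|<1 on (-2.0526, 0).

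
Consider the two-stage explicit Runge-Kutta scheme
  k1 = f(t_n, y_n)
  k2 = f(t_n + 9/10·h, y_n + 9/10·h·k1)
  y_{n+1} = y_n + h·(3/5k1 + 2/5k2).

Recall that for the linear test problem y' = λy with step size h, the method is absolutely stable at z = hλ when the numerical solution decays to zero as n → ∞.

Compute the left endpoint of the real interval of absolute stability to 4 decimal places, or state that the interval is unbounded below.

Test eqn y'=λy, z=hλ:
  k1=λy_n ⇒ h·k1=z·y_n;  k2=λ(1+9/10z)y_n ⇒ h·k2=z(1+9/10z)y_n
  y_{n+1}/y_n = 1 + 3/5z + 2/5z(1+9/10z) = 1 + z + 9/25z²
  R(z) = 1 + z + 9/25z².

Need |R(x)|<1, x<0.
x=-1.23: |R|=0.3146
R=1: x+9/25x²=0 ⇒ x=−25/9=-2.7778; min R=1−1/(4·9/25)=0.3056>−1
Confirm numerically:
  x=-2.536: |R|=0.77927 <1
  x=-2.374: |R|=0.65492 <1
  x=-2.278: |R|=0.59014 <1
  x=-3.239: |R|=1.53780 >1
  x=-2.963: |R|=1.19757 >1
So |R|<1 on (-2.7778, 0).

left endpoint -2.7778.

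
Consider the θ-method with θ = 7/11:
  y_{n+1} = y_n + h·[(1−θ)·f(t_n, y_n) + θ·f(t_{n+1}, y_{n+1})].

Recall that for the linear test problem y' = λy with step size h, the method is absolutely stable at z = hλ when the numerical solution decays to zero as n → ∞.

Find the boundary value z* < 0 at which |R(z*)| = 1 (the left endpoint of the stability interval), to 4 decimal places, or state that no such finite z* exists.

(−∞, 0) — no finite endpoint.

Set f=λy, z=hλ:
  y_{n+1} = y_n + z·[4/11·y_n + 7/11·y_{n+1}] ⇒ (1 − 7/11z)y_{n+1} = (1 + 4/11z)y_n
  ⇒ R(z) = (1 + 4/11z)/(1 − 7/11z).

Need |R(x)|<1, x<0.
x=-1.38: |R|=0.2652
x=-2: |R|=0.1200
x=-10: |R|=0.3580
x=-100: |R|=0.5471
θ=7/11≥1/2 ⇒ |1+4/11x|<|1−7/11x| ∀x<0 ⇒ interval (−∞,0).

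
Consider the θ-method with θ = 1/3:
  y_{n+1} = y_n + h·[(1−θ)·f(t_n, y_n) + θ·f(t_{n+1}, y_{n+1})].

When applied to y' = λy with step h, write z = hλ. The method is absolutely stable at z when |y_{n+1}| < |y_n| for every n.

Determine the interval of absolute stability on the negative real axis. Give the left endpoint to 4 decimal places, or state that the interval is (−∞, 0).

Set f=λy, z=hλ:
  y_{n+1} = y_n + z·[2/3·y_n + 1/3·y_{n+1}] ⇒ (1 − 1/3z)y_{n+1} = (1 + 2/3z)y_n
  so R(z) = (1 + 2/3z)/(1 − 1/3z).

Boundary: |R(x)|=1, x<0.
x=-0.55: |R|=0.5352
R=−1: 1+2/3x = −1+1/3x ⇒ -1/3x=2 ⇒ x=2/(-1/3)=-6.0000
Confirm numerically:
  x=-4.990: |R|=0.87359 <1
  x=-4.353: |R|=0.77601 <1
  x=-3.488: |R|=0.61282 <1
  x=-2.990: |R|=0.49750 <1
  x=-6.493: |R|=1.05193 >1
  x=-6.297: |R|=1.03195 >1
Stable set (-6.0000, 0).

z∈(-6.0000,0).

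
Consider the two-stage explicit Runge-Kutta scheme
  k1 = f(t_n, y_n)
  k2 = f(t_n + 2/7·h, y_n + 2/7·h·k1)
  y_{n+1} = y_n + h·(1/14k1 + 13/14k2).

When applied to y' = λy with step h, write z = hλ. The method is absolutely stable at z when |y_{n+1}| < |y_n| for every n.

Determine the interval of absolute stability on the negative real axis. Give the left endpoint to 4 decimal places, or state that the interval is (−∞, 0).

Set f=λy, z=hλ:
  k1=λy_n ⇒ h·k1=z·y_n;  k2=λ(1+2/7z)y_n ⇒ h·k2=z(1+2/7z)y_n
  y_{n+1}/y_n = 1 + 1/14z + 13/14z(1+2/7z) = 1 + z + 13/49z²
  so R(z) = 1 + z + 13/49z².

Find x<0 with |R(x)|<1.
x=-1.11: |R|=0.2169
R=1: x+13/49x²=0 ⇒ x=−49/13=-3.7692; min R=1−1/(4·13/49)=0.0577>−1
Confirm numerically:
  x=-3.369: |R|=0.64227 <1
  x=-2.867: |R|=0.31373 <1
  x=-2.338: |R|=0.11223 <1
  x=-1.509: |R|=0.09512 <1
  x=-4.243: |R|=1.53332 >1
  x=-4.051: |R|=1.30283 >1
  x=-4.034: |R|=1.28337 >1
So |R|<1 on (-3.7692, 0).

z∈(-3.7692,0).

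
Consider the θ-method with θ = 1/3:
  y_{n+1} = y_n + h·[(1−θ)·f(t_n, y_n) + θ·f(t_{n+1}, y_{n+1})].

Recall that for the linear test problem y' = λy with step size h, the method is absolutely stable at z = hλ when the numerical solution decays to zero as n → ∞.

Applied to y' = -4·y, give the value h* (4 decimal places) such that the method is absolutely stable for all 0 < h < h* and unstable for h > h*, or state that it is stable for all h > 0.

(-6.0000,0); λ=-4 ⇒ h* = (6)/4 = 1.5000.

On y'=λy, z=hλ:
  y_{n+1} = y_n + z·[2/3·y_n + 1/3·y_{n+1}] ⇒ (1 − 1/3z)y_{n+1} = (1 + 2/3z)y_n
  so R(z) = (1 + 2/3z)/(1 − 1/3z).

Boundary: |R(x)|=1, x<0.
x=-1.53: |R|=0.0132
R=−1: 1+2/3x = −1+1/3x ⇒ -1/3x=2 ⇒ x=2/(-1/3)=-6.0000
Confirm numerically:
  x=-5.482: |R|=0.93893 <1
  x=-4.260: |R|=0.76033 <1
  x=-3.165: |R|=0.54015 <1
  x=-2.798: |R|=0.44774 <1
  x=-6.516: |R|=1.05422 >1
  x=-6.236: |R|=1.02555 >1
Stable set (-6.0000, 0).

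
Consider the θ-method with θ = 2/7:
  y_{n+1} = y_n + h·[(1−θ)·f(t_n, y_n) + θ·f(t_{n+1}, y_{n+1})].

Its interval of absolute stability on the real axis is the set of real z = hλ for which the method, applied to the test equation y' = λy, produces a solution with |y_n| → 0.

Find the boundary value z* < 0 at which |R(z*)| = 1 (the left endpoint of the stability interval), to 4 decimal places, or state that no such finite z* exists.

Test eqn y'=λy, z=hλ:
  y_{n+1} = y_n + z·[5/7·y_n + 2/7·y_{n+1}] ⇒ (1 − 2/7z)y_{n+1} = (1 + 5/7z)y_n
  R(z) = (1 + 5/7z)/(1 − 2/7z).

Need |R(x)|<1, x<0.
x=-1.75: |R|=0.1667
R=−1: 1+5/7x = −1+2/7x ⇒ -3/7x=2 ⇒ x=2/(-3/7)=-4.6667
Confirm numerically:
  x=-3.916: |R|=0.84817 <1
  x=-3.753: |R|=0.81104 <1
  x=-2.675: |R|=0.51619 <1
  x=-1.939: |R|=0.24775 <1
  x=-5.245: |R|=1.09920 >1
  x=-4.848: |R|=1.03258 >1
  x=-4.723: |R|=1.01028 >1
Stable set (-4.6667, 0).

left endpoint -4.6667.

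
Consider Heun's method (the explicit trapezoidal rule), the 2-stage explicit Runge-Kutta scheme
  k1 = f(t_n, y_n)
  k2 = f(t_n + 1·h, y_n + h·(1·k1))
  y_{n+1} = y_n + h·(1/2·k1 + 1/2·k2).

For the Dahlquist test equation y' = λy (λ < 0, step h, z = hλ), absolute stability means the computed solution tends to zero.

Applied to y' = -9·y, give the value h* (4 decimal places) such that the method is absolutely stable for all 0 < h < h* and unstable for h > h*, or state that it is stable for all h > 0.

(-2.0000,0); λ=-9 ⇒ h* = 0.2222.

With y'=λy (z=hλ):
  order 2, 2-stage ⇒ R(z)=1+z+z^2/2
  (e.g. R(-1.17)=0.51445, |R|=0.51445)

Find x<0 with |R(x)|<1.
x=-1.17: |R|=0.5144
|R(-1.92)|=0.9232 |R(-1.25)|=0.5312 |R(-1.08)|=0.5032
Bisect:
  x_lo=-2.4725 |R|=1.5842  x_hi=-0.2437 |R|=0.7860
  mid=-1.35814 |R|=0.56413 →hi
  mid=-1.91534 |R|=0.91893 →hi
  mid=-2.19395 |R|=1.21275 →lo
  mid=-2.05464 |R|=1.05614 →lo
  mid=-1.98499 |R|=0.98511 →hi
  mid=-2.01982 |R|=1.02001 →lo
  mid=-2.00241 |R|=1.00241 →lo
  mid=-1.99370 |R|=0.99372 →hi
  mid=-1.99805 |R|=0.99805 →hi
  mid=-2.00023 |R|=1.00023 →lo
  ...
  [-2.00009,-1.99996] ⇒ x*=-2.0000
Stable set (-2.0000, 0).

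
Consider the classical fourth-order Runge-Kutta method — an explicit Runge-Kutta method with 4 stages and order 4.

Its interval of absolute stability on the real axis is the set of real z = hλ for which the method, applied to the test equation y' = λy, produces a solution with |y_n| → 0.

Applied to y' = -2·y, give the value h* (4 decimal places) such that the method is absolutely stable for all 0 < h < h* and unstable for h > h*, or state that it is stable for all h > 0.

(-2.7853,0); λ=-2 ⇒ h* = 1.3926.

Set f=λy, z=hλ:
  order 4, 4-stage ⇒ R(z)=1+z+z^2/2+z^3/6+z^4/24
  (e.g. R(-0.48)=0.61898, |R|=0.61898)

Find x<0 with |R(x)|<1.
x=-0.48: |R|=0.6190
|R(-2.82)|=1.0536 |R(-1.99)|=0.3300 |R(-1.1)|=0.3442
Bisect:
  x_lo=-3.5183 |R|=2.7968  x_hi=-0.1163 |R|=0.8903
  mid=-1.81727 |R|=0.28815 →hi
  mid=-2.66778 |R|=0.83681 →hi
  mid=-3.09303 |R|=1.57216 →lo
  mid=-2.88041 |R|=1.15313 →lo
  mid=-2.77409 |R|=0.98324 →hi
  mid=-2.82725 |R|=1.06512 →lo
  mid=-2.80067 |R|=1.02343 →lo
  mid=-2.78738 |R|=1.00315 →lo
  mid=-2.78074 |R|=0.99315 →hi
  mid=-2.78406 |R|=0.99814 →hi
  ...
  [-2.78531,-2.78510] ⇒ x*=-2.7853
Stable set (-2.7853, 0).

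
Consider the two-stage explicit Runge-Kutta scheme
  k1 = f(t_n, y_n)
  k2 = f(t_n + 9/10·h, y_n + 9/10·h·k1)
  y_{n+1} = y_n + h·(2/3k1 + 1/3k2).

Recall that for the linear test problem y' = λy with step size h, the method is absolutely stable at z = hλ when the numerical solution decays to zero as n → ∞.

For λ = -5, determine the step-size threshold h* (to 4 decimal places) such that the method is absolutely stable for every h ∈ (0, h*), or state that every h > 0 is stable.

With y'=λy (z=hλ):
  k1=λy_n ⇒ h·k1=z·y_n;  k2=λ(1+9/10z)y_n ⇒ h·k2=z(1+9/10z)y_n
  y_{n+1}/y_n = 1 + 2/3z + 1/3z(1+9/10z) = 1 + z + 3/10z²
  Hence R(z) = 1 + z + 3/10z².

Solve |R(x)|<1 on ℝ⁻.
x=-1.17: |R|=0.2407
R=1: x+3/10x²=0 ⇒ x=−10/3=-3.3333; min R=1−1/(4·3/10)=0.1667>−1
Confirm numerically:
  x=-2.765: |R|=0.52857 <1
  x=-2.603: |R|=0.42968 <1
  x=-1.828: |R|=0.17448 <1
  x=-1.602: |R|=0.16792 <1
  x=-3.836: |R|=1.57847 >1
  x=-3.631: |R|=1.32425 >1
  x=-3.496: |R|=1.17060 >1
So |R|<1 on (-3.3333, 0).

(-3.3333,0); λ=-5 ⇒ h* = (10/3)/5 = 0.6667.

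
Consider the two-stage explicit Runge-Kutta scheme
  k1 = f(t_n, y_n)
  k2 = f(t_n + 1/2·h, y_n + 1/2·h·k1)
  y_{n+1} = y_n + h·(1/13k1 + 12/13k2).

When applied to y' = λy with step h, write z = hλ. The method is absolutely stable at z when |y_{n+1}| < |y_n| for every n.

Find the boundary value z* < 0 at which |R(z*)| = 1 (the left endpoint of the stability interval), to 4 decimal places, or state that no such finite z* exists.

left endpoint -2.1667.

With y'=λy (z=hλ):
  k1=λy_n ⇒ h·k1=z·y_n;  k2=λ(1+1/2z)y_n ⇒ h·k2=z(1+1/2z)y_n
  y_{n+1}/y_n = 1 + 1/13z + 12/13z(1+1/2z) = 1 + z + 6/13z²
  so R(z) = 1 + z + 6/13z².

Need |R(x)|<1, x<0.
x=-1.45: |R|=0.5204
R=1: x+6/13x²=0 ⇒ x=−13/6=-2.1667; min R=1−1/(4·6/13)=0.4583>−1
Confirm numerically:
  x=-2.129: |R|=0.96299 <1
  x=-1.048: |R|=0.45891 <1
  x=-0.969: |R|=0.46437 <1
  x=-2.445: |R|=1.31409 >1
  x=-2.410: |R|=1.27066 >1
  x=-2.357: |R|=1.20705 >1
Interval (-2.1667, 0).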